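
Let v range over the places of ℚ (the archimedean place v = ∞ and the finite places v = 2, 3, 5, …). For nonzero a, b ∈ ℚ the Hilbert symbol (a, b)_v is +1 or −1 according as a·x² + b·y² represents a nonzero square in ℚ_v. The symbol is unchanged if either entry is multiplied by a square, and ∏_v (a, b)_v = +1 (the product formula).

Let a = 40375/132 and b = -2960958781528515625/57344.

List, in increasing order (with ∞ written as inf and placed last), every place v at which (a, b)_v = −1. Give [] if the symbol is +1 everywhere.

Mod squares: a ≡ 53295, b ≡ -49742. Check v ∈ {∞, 2, 3, 5, 7, 11, 13, 17, 19}.
v=2: v_2(a)=-2, v_2(b)=-13; units ≡ 7, 1 (mod 8); ε·ε+αω+βω = 1·0+-2·0+-13·0 ≡ 0  ⇒  (a,b)_2 = +1.
v=3: a=3^-1·(≡2), b=3^0·(≡1) mod 3; (2|3)=-1, (1|3)=+1; (−1)^{-1·0·1}·(-1)^0·(+1)^-1 = +1.
v=5: a=5^3·(≡4), b=5^8·(≡3) mod 5; (4|5)=+1, (3|5)=-1; (−1)^{3·8·2}·(+1)^8·(-1)^3 = -1.
v=7: a=7^0·(≡1), b=7^-1·(≡5) mod 7; (1|7)=+1, (5|7)=-1; (−1)^{0·-1·3}·(+1)^-1·(-1)^0 = +1.
v=13: a=13^0·(≡5), b=13^2·(≡1) mod 13; (5|13)=-1, (1|13)=+1; (−1)^{0·2·6}·(-1)^2·(+1)^0 = +1.
v=19: a=19^1·(≡3), b=19^3·(≡6) mod 19; (3|19)=-1, (6|19)=+1; (−1)^{1·3·9}·(-1)^3·(+1)^1 = +1.
v=11: a=11^-1·(≡5), b=11^3·(≡10) mod 11; (5|11)=+1, (10|11)=-1; (−1)^{-1·3·5}·(+1)^3·(-1)^-1 = +1.
v=17: a=17^1·(≡14), b=17^3·(≡15) mod 17; (14|17)=-1, (15|17)=+1; (−1)^{1·3·8}·(-1)^3·(+1)^1 = -1.
v=∞: 53295 > 0 and -49742 < 0  ⇒  (a,b)_∞ = +1.
|Ram(53295, -49742)| = 2, even; anisotropic at {5, 17}.

[5, 17]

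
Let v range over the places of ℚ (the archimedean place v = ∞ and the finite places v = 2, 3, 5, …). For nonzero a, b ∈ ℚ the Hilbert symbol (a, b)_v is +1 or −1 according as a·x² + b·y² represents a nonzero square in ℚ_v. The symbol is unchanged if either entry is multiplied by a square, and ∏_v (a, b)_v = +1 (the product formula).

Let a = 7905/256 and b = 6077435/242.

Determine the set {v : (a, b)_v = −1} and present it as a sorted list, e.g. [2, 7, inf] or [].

[17, 37]

(a, b) ≡ (7905, 33670) mod (ℚ^×)²; places V = {2, 3, 5, 7, 11, 13, 17, 19, 31, 37, ∞}.
(a,b)_7: α=0, u≡4; β=1, v≡4 (mod 7); (4|7)=+1, (4|7)=+1; sign (−1)^0·+1^1·+1^0 = +1.
(a,b)_2: α=-8, β=-1; u≡1, v≡3 (mod 8); ε(u)ε(v)=0·1, αω(v)=-8·1, βω(u)=-1·0; sum ≡ 0  ⇒  +1.
(a,b)_37: α=0, u≡29; β=1, v≡8 (mod 37); (29|37)=-1, (8|37)=-1; sign (−1)^0·-1^1·-1^0 = -1.
(a,b)_31: α=1, u≡28; β=0, v≡14 (mod 31); (28|31)=+1, (14|31)=+1; sign (−1)^0·+1^0·+1^1 = +1.
(a,b)_19: α=0, u≡17; β=2, v≡15 (mod 19); (17|19)=+1, (15|19)=-1; sign (−1)^0·+1^2·-1^0 = +1.
(a,b)_5: α=1, u≡1; β=1, v≡1 (mod 5); (1|5)=+1, (1|5)=+1; sign (−1)^0·+1^1·+1^1 = +1.
(a,b)_17: α=1, u≡6; β=0, v≡5 (mod 17); (6|17)=-1, (5|17)=-1; sign (−1)^0·-1^0·-1^1 = -1.
(a,b)_∞: sgn(7905)=+, sgn(33670)=+, so +1.
(a,b)_11: α=0, u≡6; β=-2, v≡6 (mod 11); (6|11)=-1, (6|11)=-1; sign (−1)^0·-1^-2·-1^0 = +1.
(a,b)_3: α=1, u≡1; β=0, v≡1 (mod 3); (1|3)=+1, (1|3)=+1; sign (−1)^0·+1^0·+1^1 = +1.
(a,b)_13: α=0, u≡3; β=1, v≡10 (mod 13); (3|13)=+1, (10|13)=+1; sign (−1)^0·+1^1·+1^0 = +1.
(7905, 33670 / ℚ) ramifies at {17, 37}: a division algebra.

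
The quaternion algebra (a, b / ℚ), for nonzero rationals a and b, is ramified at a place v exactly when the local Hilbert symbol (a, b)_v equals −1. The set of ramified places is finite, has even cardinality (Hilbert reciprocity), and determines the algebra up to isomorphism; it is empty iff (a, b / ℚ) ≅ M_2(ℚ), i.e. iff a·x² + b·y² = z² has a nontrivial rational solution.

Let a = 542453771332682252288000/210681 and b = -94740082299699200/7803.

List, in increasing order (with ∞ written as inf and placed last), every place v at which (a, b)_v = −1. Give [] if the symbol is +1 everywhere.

Mod squares: a ≡ 443555, b ≡ -69. Check v ∈ {∞, 2, 3, 5, 7, 13, 17, 19, 23, 29}.
v=23: a=23^1·(≡17), b=23^1·(≡20) mod 23; (17|23)=-1, (20|23)=-1; (−1)^{1·1·11}·(-1)^1·(-1)^1 = -1.
v=17: a=17^-2·(≡4), b=17^-2·(≡9) mod 17; (4|17)=+1, (9|17)=+1; (−1)^{-2·-2·8}·(+1)^-2·(+1)^-2 = +1.
v=29: a=29^3·(≡27), b=29^2·(≡8) mod 29; (27|29)=-1, (8|29)=-1; (−1)^{3·2·14}·(-1)^2·(-1)^3 = -1.
v=19: a=19^3·(≡13), b=19^2·(≡4) mod 19; (13|19)=-1, (4|19)=+1; (−1)^{3·2·9}·(-1)^2·(+1)^3 = +1.
v=2: v_2(a)=26, v_2(b)=16; units ≡ 3, 3 (mod 8); ε·ε+αω+βω = 1·1+26·1+16·1 ≡ 1  ⇒  (a,b)_2 = -1.
v=∞: 443555 > 0 and -69 < 0  ⇒  (a,b)_∞ = +1.
v=13: a=13^0·(≡5), b=13^2·(≡4) mod 13; (5|13)=-1, (4|13)=+1; (−1)^{0·2·6}·(-1)^2·(+1)^0 = +1.
v=5: a=5^3·(≡4), b=5^2·(≡4) mod 5; (4|5)=+1, (4|5)=+1; (−1)^{3·2·2}·(+1)^2·(+1)^3 = +1.
v=7: a=7^5·(≡4), b=7^2·(≡4) mod 7; (4|7)=+1, (4|7)=+1; (−1)^{5·2·3}·(+1)^2·(+1)^5 = +1.
v=3: a=3^-6·(≡2), b=3^-3·(≡1) mod 3; (2|3)=-1, (1|3)=+1; (−1)^{-6·-3·1}·(-1)^-3·(+1)^-6 = -1.
(443555, -69 / ℚ) ramifies at {2, 3, 23, 29}: a division algebra.

[2, 3, 23, 29]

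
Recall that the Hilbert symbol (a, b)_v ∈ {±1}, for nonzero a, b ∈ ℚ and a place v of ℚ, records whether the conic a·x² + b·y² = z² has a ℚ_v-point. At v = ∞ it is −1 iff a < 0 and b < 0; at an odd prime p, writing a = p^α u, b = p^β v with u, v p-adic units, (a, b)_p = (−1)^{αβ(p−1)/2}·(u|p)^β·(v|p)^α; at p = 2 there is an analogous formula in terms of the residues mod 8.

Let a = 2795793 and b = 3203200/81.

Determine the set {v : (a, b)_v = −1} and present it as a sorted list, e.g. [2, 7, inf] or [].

[7, 11]

(a, b) ≡ (57057, 2002) mod (ℚ^×)²; places V = {2, 3, 5, 7, 11, 13, 19, ∞}.
(a,b)_3: α=1, u≡2; β=-4, v≡1 (mod 3); (2|3)=-1, (1|3)=+1; sign (−1)^0·-1^-4·+1^1 = +1.
(a,b)_13: α=1, u≡2; β=1, v≡8 (mod 13); (2|13)=-1, (8|13)=-1; sign (−1)^0·-1^1·-1^1 = +1.
(a,b)_7: α=3, u≡3; β=1, v≡6 (mod 7); (3|7)=-1, (6|7)=-1; sign (−1)^1·-1^1·-1^3 = -1.
(a,b)_2: α=0, β=7; u≡1, v≡1 (mod 8); ε(u)ε(v)=0·0, αω(v)=0·0, βω(u)=7·0; sum ≡ 0  ⇒  +1.
(a,b)_11: α=1, u≡8; β=1, v≡2 (mod 11); (8|11)=-1, (2|11)=-1; sign (−1)^1·-1^1·-1^1 = -1.
(a,b)_5: α=0, u≡3; β=2, v≡3 (mod 5); (3|5)=-1, (3|5)=-1; sign (−1)^0·-1^2·-1^0 = +1.
(a,b)_19: α=1, u≡11; β=0, v≡17 (mod 19); (11|19)=+1, (17|19)=+1; sign (−1)^0·+1^0·+1^1 = +1.
(a,b)_∞: sgn(57057)=+, sgn(2002)=+, so +1.
|Ram(57057, 2002)| = 2, even; anisotropic at {7, 11}.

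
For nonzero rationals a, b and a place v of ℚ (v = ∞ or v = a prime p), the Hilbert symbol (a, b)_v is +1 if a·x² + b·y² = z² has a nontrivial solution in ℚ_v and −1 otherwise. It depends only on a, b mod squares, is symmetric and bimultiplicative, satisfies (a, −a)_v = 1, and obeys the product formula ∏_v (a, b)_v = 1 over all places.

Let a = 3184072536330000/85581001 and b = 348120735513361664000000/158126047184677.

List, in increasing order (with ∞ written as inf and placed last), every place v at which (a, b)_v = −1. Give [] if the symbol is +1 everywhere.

[7, 17]

Mod squares: a ≡ 17, b ≡ 29393. Check v ∈ {∞, 2, 3, 5, 7, 11, 13, 17, 19, 29}.
v=3: a=3^2·(≡2), b=3^0·(≡2) mod 3; (2|3)=-1, (2|3)=-1; (−1)^{2·0·1}·(-1)^0·(-1)^2 = +1.
v=2: v_2(a)=4, v_2(b)=14; units ≡ 1, 1 (mod 8); ε·ε+αω+βω = 0·0+4·0+14·0 ≡ 0  ⇒  (a,b)_2 = +1.
v=17: a=17^1·(≡1), b=17^3·(≡11) mod 17; (1|17)=+1, (11|17)=-1; (−1)^{1·3·8}·(+1)^3·(-1)^1 = -1.
v=11: a=11^-2·(≡6), b=11^-2·(≡4) mod 11; (6|11)=-1, (4|11)=+1; (−1)^{-2·-2·5}·(-1)^-2·(+1)^-2 = +1.
v=19: a=19^2·(≡7), b=19^3·(≡10) mod 19; (7|19)=+1, (10|19)=-1; (−1)^{2·3·9}·(+1)^3·(-1)^2 = +1.
v=5: a=5^4·(≡3), b=5^6·(≡3) mod 5; (3|5)=-1, (3|5)=-1; (−1)^{4·6·2}·(-1)^6·(-1)^4 = +1.
v=29: a=29^-4·(≡26), b=29^-6·(≡25) mod 29; (26|29)=-1, (25|29)=+1; (−1)^{-4·-6·14}·(-1)^-6·(+1)^-4 = +1.
v=7: a=7^8·(≡6), b=7^9·(≡5) mod 7; (6|7)=-1, (5|7)=-1; (−1)^{8·9·3}·(-1)^9·(-1)^8 = -1.
v=13: a=13^0·(≡10), b=13^-3·(≡12) mod 13; (10|13)=+1, (12|13)=+1; (−1)^{0·-3·6}·(+1)^-3·(+1)^0 = +1.
v=∞: 17 > 0 and 29393 > 0  ⇒  (a,b)_∞ = +1.
|Ram(17, 29393)| = 2, even; anisotropic at {7, 17}.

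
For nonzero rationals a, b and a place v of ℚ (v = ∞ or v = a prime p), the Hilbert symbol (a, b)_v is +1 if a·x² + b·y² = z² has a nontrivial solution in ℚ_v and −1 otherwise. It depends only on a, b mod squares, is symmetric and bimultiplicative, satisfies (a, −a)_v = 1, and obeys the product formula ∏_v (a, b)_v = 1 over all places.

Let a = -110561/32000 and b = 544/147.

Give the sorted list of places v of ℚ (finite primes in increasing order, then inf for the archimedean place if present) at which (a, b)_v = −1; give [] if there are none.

[3, 5]

Mod squares: a ≡ -1045, b ≡ 102. Check v ∈ {∞, 2, 3, 5, 7, 11, 17, 19, 23}.
v=2: v_2(a)=-8, v_2(b)=5; units ≡ 3, 3 (mod 8); ε·ε+αω+βω = 1·1+-8·1+5·1 ≡ 0  ⇒  (a,b)_2 = +1.
v=3: a=3^0·(≡2), b=3^-1·(≡1) mod 3; (2|3)=-1, (1|3)=+1; (−1)^{0·-1·1}·(-1)^-1·(+1)^0 = -1.
v=17: a=17^0·(≡4), b=17^1·(≡6) mod 17; (4|17)=+1, (6|17)=-1; (−1)^{0·1·8}·(+1)^1·(-1)^0 = +1.
v=5: a=5^-3·(≡4), b=5^0·(≡2) mod 5; (4|5)=+1, (2|5)=-1; (−1)^{-3·0·2}·(+1)^0·(-1)^-3 = -1.
v=∞: -1045 < 0 and 102 > 0  ⇒  (a,b)_∞ = +1.
v=11: a=11^1·(≡3), b=11^0·(≡4) mod 11; (3|11)=+1, (4|11)=+1; (−1)^{1·0·5}·(+1)^0·(+1)^1 = +1.
v=7: a=7^0·(≡6), b=7^-2·(≡4) mod 7; (6|7)=-1, (4|7)=+1; (−1)^{0·-2·3}·(-1)^-2·(+1)^0 = +1.
v=23: a=23^2·(≡3), b=23^0·(≡17) mod 23; (3|23)=+1, (17|23)=-1; (−1)^{2·0·11}·(+1)^0·(-1)^2 = +1.
v=19: a=19^1·(≡13), b=19^0·(≡9) mod 19; (13|19)=-1, (9|19)=+1; (−1)^{1·0·9}·(-1)^0·(+1)^1 = +1.
|Ram(-1045, 102)| = 2, even; anisotropic at {3, 5}.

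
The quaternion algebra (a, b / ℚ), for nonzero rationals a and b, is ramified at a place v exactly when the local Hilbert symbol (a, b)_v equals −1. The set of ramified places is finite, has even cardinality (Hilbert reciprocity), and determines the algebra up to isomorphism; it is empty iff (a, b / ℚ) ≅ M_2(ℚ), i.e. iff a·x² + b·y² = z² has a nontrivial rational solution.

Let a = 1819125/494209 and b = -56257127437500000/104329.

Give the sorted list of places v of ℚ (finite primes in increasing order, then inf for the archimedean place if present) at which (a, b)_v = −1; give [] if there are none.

Mod squares: a ≡ 165, b ≡ -7590. Check v ∈ {∞, 2, 3, 5, 7, 11, 17, 19, 23, 37}.
v=19: a=19^-2·(≡8), b=19^-2·(≡3) mod 19; (8|19)=-1, (3|19)=-1; (−1)^{-2·-2·9}·(-1)^-2·(-1)^-2 = +1.
v=23: a=23^0·(≡4), b=23^1·(≡5) mod 23; (4|23)=+1, (5|23)=-1; (−1)^{0·1·11}·(+1)^1·(-1)^0 = +1.
v=11: a=11^1·(≡1), b=11^5·(≡4) mod 11; (1|11)=+1, (4|11)=+1; (−1)^{1·5·5}·(+1)^5·(+1)^1 = -1.
v=∞: 165 > 0 and -7590 < 0  ⇒  (a,b)_∞ = +1.
v=3: a=3^3·(≡1), b=3^5·(≡2) mod 3; (1|3)=+1, (2|3)=-1; (−1)^{3·5·1}·(+1)^5·(-1)^3 = +1.
v=2: v_2(a)=0, v_2(b)=5; units ≡ 5, 5 (mod 8); ε·ε+αω+βω = 0·0+0·1+5·1 ≡ 1  ⇒  (a,b)_2 = -1.
v=5: a=5^3·(≡2), b=5^9·(≡3) mod 5; (2|5)=-1, (3|5)=-1; (−1)^{3·9·2}·(-1)^9·(-1)^3 = +1.
v=37: a=37^-2·(≡6), b=37^0·(≡31) mod 37; (6|37)=-1, (31|37)=-1; (−1)^{-2·0·18}·(-1)^0·(-1)^-2 = +1.
v=7: a=7^2·(≡2), b=7^0·(≡3) mod 7; (2|7)=+1, (3|7)=-1; (−1)^{2·0·3}·(+1)^0·(-1)^2 = +1.
v=17: a=17^0·(≡3), b=17^-2·(≡15) mod 17; (3|17)=-1, (15|17)=+1; (−1)^{0·-2·8}·(-1)^-2·(+1)^0 = +1.
|Ram(165, -7590)| = 2, even; anisotropic at {2, 11}.

[2, 11]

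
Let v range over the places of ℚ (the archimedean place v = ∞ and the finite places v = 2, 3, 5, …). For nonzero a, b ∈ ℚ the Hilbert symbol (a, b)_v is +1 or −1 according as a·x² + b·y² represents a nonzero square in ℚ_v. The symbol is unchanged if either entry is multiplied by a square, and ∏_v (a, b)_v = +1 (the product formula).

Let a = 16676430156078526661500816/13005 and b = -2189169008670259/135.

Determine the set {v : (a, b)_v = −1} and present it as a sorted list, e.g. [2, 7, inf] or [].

Mod squares: a ≡ 16445, b ≡ -285. Check v ∈ {∞, 2, 3, 5, 7, 11, 13, 17, 19, 23, 29, 47}.
v=23: a=23^3·(≡18), b=23^2·(≡17) mod 23; (18|23)=+1, (17|23)=-1; (−1)^{3·2·11}·(+1)^2·(-1)^3 = -1.
v=2: v_2(a)=4, v_2(b)=0; units ≡ 5, 3 (mod 8); ε·ε+αω+βω = 0·1+4·1+0·1 ≡ 0  ⇒  (a,b)_2 = +1.
v=19: a=19^4·(≡2), b=19^3·(≡5) mod 19; (2|19)=-1, (5|19)=+1; (−1)^{4·3·9}·(-1)^3·(+1)^4 = -1.
v=13: a=13^3·(≡10), b=13^0·(≡12) mod 13; (10|13)=+1, (12|13)=+1; (−1)^{3·0·6}·(+1)^0·(+1)^3 = +1.
v=17: a=17^-2·(≡11), b=17^0·(≡13) mod 17; (11|17)=-1, (13|17)=+1; (−1)^{-2·0·8}·(-1)^0·(+1)^-2 = +1.
v=11: a=11^5·(≡2), b=11^4·(≡5) mod 11; (2|11)=-1, (5|11)=+1; (−1)^{5·4·5}·(-1)^4·(+1)^5 = +1.
v=47: a=47^2·(≡12), b=47^0·(≡30) mod 47; (12|47)=+1, (30|47)=-1; (−1)^{2·0·23}·(+1)^0·(-1)^2 = +1.
v=29: a=29^2·(≡8), b=29^2·(≡1) mod 29; (8|29)=-1, (1|29)=+1; (−1)^{2·2·14}·(-1)^2·(+1)^2 = +1.
v=7: a=7^0·(≡4), b=7^2·(≡1) mod 7; (4|7)=+1, (1|7)=+1; (−1)^{0·2·3}·(+1)^2·(+1)^0 = +1.
v=3: a=3^-2·(≡2), b=3^-3·(≡1) mod 3; (2|3)=-1, (1|3)=+1; (−1)^{-2·-3·1}·(-1)^-3·(+1)^-2 = -1.
v=5: a=5^-1·(≡1), b=5^-1·(≡3) mod 5; (1|5)=+1, (3|5)=-1; (−1)^{-1·-1·2}·(+1)^-1·(-1)^-1 = -1.
v=∞: 16445 > 0 and -285 < 0  ⇒  (a,b)_∞ = +1.
|Ram(16445, -285)| = 4, even; anisotropic at {3, 5, 19, 23}.

[3, 5, 19, 23]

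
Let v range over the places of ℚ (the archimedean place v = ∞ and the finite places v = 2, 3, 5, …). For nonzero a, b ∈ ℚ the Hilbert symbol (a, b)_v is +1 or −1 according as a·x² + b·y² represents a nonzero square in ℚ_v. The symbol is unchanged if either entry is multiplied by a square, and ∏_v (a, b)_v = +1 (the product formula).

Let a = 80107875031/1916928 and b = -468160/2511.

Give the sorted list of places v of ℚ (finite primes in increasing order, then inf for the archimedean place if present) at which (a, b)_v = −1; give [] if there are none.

Mod squares: a ≡ 10387, b ≡ -226765. Check v ∈ {∞, 2, 3, 5, 7, 11, 13, 17, 19, 31, 47}.
v=11: a=11^0·(≡4), b=11^1·(≡7) mod 11; (4|11)=+1, (7|11)=-1; (−1)^{0·1·5}·(+1)^1·(-1)^0 = +1.
v=2: v_2(a)=-14, v_2(b)=6; units ≡ 3, 3 (mod 8); ε·ε+αω+βω = 1·1+-14·1+6·1 ≡ 1  ⇒  (a,b)_2 = -1.
v=7: a=7^0·(≡5), b=7^1·(≡1) mod 7; (5|7)=-1, (1|7)=+1; (−1)^{0·1·3}·(-1)^1·(+1)^0 = -1.
v=47: a=47^1·(≡22), b=47^0·(≡45) mod 47; (22|47)=-1, (45|47)=-1; (−1)^{1·0·23}·(-1)^0·(-1)^1 = -1.
v=∞: 10387 > 0 and -226765 < 0  ⇒  (a,b)_∞ = +1.
v=3: a=3^-2·(≡1), b=3^-4·(≡2) mod 3; (1|3)=+1, (2|3)=-1; (−1)^{-2·-4·1}·(+1)^-4·(-1)^-2 = +1.
v=17: a=17^3·(≡16), b=17^0·(≡13) mod 17; (16|17)=+1, (13|17)=+1; (−1)^{3·0·8}·(+1)^0·(+1)^3 = +1.
v=19: a=19^2·(≡13), b=19^1·(≡1) mod 19; (13|19)=-1, (1|19)=+1; (−1)^{2·1·9}·(-1)^1·(+1)^2 = -1.
v=31: a=31^2·(≡28), b=31^-1·(≡5) mod 31; (28|31)=+1, (5|31)=+1; (−1)^{2·-1·15}·(+1)^-1·(+1)^2 = +1.
v=13: a=13^-1·(≡8), b=13^0·(≡11) mod 13; (8|13)=-1, (11|13)=-1; (−1)^{-1·0·6}·(-1)^0·(-1)^-1 = -1.
v=5: a=5^0·(≡2), b=5^1·(≡3) mod 5; (2|5)=-1, (3|5)=-1; (−1)^{0·1·2}·(-1)^1·(-1)^0 = -1.
|Ram(10387, -226765)| = 6, even; anisotropic at {2, 5, 7, 13, 19, 47}.

[2, 5, 7, 13, 19, 47]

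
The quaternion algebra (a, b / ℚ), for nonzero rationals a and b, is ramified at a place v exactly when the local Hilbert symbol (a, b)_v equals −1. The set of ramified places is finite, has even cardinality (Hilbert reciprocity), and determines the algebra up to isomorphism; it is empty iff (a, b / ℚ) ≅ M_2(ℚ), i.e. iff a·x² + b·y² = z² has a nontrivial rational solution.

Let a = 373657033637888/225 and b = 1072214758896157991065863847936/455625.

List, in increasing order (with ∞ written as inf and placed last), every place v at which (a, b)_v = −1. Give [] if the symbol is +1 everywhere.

[7, 11]

Mod squares: a ≡ 6578, b ≡ 1729. Check v ∈ {∞, 2, 3, 5, 7, 11, 13, 19, 23}.
v=2: v_2(a)=17, v_2(b)=22; units ≡ 1, 1 (mod 8); ε·ε+αω+βω = 0·0+17·0+22·0 ≡ 0  ⇒  (a,b)_2 = +1.
v=7: a=7^4·(≡5), b=7^5·(≡4) mod 7; (5|7)=-1, (4|7)=+1; (−1)^{4·5·3}·(-1)^5·(+1)^4 = -1.
v=5: a=5^-2·(≡2), b=5^-4·(≡4) mod 5; (2|5)=-1, (4|5)=+1; (−1)^{-2·-4·2}·(-1)^-4·(+1)^-2 = +1.
v=13: a=13^1·(≡4), b=13^3·(≡3) mod 13; (4|13)=+1, (3|13)=+1; (−1)^{1·3·6}·(+1)^3·(+1)^1 = +1.
v=23: a=23^1·(≡7), b=23^2·(≡2) mod 23; (7|23)=-1, (2|23)=+1; (−1)^{1·2·11}·(-1)^2·(+1)^1 = +1.
v=3: a=3^-2·(≡2), b=3^-6·(≡1) mod 3; (2|3)=-1, (1|3)=+1; (−1)^{-2·-6·1}·(-1)^-6·(+1)^-2 = +1.
v=11: a=11^1·(≡3), b=11^4·(≡7) mod 11; (3|11)=+1, (7|11)=-1; (−1)^{1·4·5}·(+1)^4·(-1)^1 = -1.
v=∞: 6578 > 0 and 1729 > 0  ⇒  (a,b)_∞ = +1.
v=19: a=19^2·(≡4), b=19^7·(≡3) mod 19; (4|19)=+1, (3|19)=-1; (−1)^{2·7·9}·(+1)^7·(-1)^2 = +1.
Ram(6578, 1729) = {7, 11}; no ℚ_7-point on the conic.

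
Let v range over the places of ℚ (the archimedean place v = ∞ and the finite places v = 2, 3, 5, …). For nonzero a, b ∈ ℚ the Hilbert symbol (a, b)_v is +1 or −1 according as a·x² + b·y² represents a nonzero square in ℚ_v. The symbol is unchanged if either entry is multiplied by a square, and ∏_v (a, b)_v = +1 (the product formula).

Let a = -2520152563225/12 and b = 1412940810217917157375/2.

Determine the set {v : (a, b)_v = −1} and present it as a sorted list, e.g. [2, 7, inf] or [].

Mod squares: a ≡ -374187, b ≡ 8990. Check v ∈ {∞, 2, 3, 5, 11, 17, 23, 29, 31}.
v=11: a=11^1·(≡10), b=11^2·(≡4) mod 11; (10|11)=-1, (4|11)=+1; (−1)^{1·2·5}·(-1)^2·(+1)^1 = +1.
v=23: a=23^1·(≡11), b=23^2·(≡11) mod 23; (11|23)=-1, (11|23)=-1; (−1)^{1·2·11}·(-1)^2·(-1)^1 = -1.
v=3: a=3^-1·(≡2), b=3^0·(≡2) mod 3; (2|3)=-1, (2|3)=-1; (−1)^{-1·0·1}·(-1)^0·(-1)^-1 = -1.
v=29: a=29^3·(≡12), b=29^5·(≡16) mod 29; (12|29)=-1, (16|29)=+1; (−1)^{3·5·14}·(-1)^5·(+1)^3 = -1.
v=17: a=17^1·(≡13), b=17^2·(≡14) mod 17; (13|17)=+1, (14|17)=-1; (−1)^{1·2·8}·(+1)^2·(-1)^1 = -1.
v=31: a=31^2·(≡1), b=31^3·(≡30) mod 31; (1|31)=+1, (30|31)=-1; (−1)^{2·3·15}·(+1)^3·(-1)^2 = +1.
v=2: v_2(a)=-2, v_2(b)=-1; units ≡ 5, 7 (mod 8); ε·ε+αω+βω = 0·1+-2·0+-1·1 ≡ 1  ⇒  (a,b)_2 = -1.
v=∞: -374187 < 0 and 8990 > 0  ⇒  (a,b)_∞ = +1.
v=5: a=5^2·(≡3), b=5^3·(≡2) mod 5; (3|5)=-1, (2|5)=-1; (−1)^{2·3·2}·(-1)^3·(-1)^2 = -1.
(-374187, 8990 / ℚ) ramifies at {2, 3, 5, 17, 23, 29}: a division algebra.

[2, 3, 5, 17, 23, 29]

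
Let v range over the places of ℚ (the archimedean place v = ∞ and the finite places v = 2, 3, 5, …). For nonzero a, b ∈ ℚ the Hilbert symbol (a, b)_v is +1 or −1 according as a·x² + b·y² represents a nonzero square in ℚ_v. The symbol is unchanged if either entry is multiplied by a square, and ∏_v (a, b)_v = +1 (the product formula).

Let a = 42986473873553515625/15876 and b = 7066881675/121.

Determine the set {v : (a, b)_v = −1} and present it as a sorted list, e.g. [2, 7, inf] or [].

[23, 29]

(a, b) ≡ (713, 667) mod (ℚ^×)²; places V = {2, 3, 5, 7, 11, 19, 23, 29, 31, ∞}.
(a,b)_31: α=3, u≡29; β=2, v≡7 (mod 31); (29|31)=-1, (7|31)=+1; sign (−1)^0·-1^2·+1^3 = +1.
(a,b)_19: α=2, u≡8; β=0, v≡13 (mod 19); (8|19)=-1, (13|19)=-1; sign (−1)^0·-1^0·-1^2 = +1.
(a,b)_29: α=2, u≡27; β=1, v≡5 (mod 29); (27|29)=-1, (5|29)=+1; sign (−1)^0·-1^1·+1^2 = -1.
(a,b)_7: α=-2, u≡6; β=2, v≡2 (mod 7); (6|7)=-1, (2|7)=+1; sign (−1)^0·-1^2·+1^-2 = +1.
(a,b)_11: α=0, u≡4; β=-2, v≡7 (mod 11); (4|11)=+1, (7|11)=-1; sign (−1)^0·+1^-2·-1^0 = +1.
(a,b)_∞: sgn(713)=+, sgn(667)=+, so +1.
(a,b)_3: α=-4, u≡2; β=2, v≡1 (mod 3); (2|3)=-1, (1|3)=+1; sign (−1)^0·-1^2·+1^-4 = +1.
(a,b)_2: α=-2, β=0; u≡1, v≡3 (mod 8); ε(u)ε(v)=0·1, αω(v)=-2·1, βω(u)=0·0; sum ≡ 0  ⇒  +1.
(a,b)_5: α=8, u≡2; β=2, v≡2 (mod 5); (2|5)=-1, (2|5)=-1; sign (−1)^0·-1^2·-1^8 = +1.
(a,b)_23: α=3, u≡16; β=1, v≡6 (mod 23); (16|23)=+1, (6|23)=+1; sign (−1)^1·+1^1·+1^3 = -1.
(713, 667 / ℚ) ramifies at {23, 29}: a division algebra.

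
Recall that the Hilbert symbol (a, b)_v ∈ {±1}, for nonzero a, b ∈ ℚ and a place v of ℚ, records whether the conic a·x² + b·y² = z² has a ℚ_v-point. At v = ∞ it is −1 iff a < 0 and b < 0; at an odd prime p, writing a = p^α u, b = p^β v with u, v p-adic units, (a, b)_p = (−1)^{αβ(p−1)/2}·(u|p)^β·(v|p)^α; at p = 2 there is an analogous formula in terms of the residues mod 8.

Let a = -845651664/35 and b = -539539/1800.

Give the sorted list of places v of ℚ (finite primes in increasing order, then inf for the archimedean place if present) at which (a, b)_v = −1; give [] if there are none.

(a, b) ≡ (-15015, -182) mod (ℚ^×)²; places V = {2, 3, 5, 7, 11, 13, ∞}.
(a,b)_3: α=7, u≡2; β=-2, v≡1 (mod 3); (2|3)=-1, (1|3)=+1; sign (−1)^0·-1^-2·+1^7 = +1.
(a,b)_7: α=-1, u≡2; β=3, v≡2 (mod 7); (2|7)=+1, (2|7)=+1; sign (−1)^1·+1^3·+1^-1 = -1.
(a,b)_5: α=-1, u≡3; β=-2, v≡3 (mod 5); (3|5)=-1, (3|5)=-1; sign (−1)^0·-1^-2·-1^-1 = -1.
(a,b)_11: α=1, u≡7; β=2, v≡1 (mod 11); (7|11)=-1, (1|11)=+1; sign (−1)^0·-1^2·+1^1 = +1.
(a,b)_13: α=3, u≡2; β=1, v≡1 (mod 13); (2|13)=-1, (1|13)=+1; sign (−1)^0·-1^1·+1^3 = -1.
(a,b)_2: α=4, β=-3; u≡1, v≡5 (mod 8); ε(u)ε(v)=0·0, αω(v)=4·1, βω(u)=-3·0; sum ≡ 0  ⇒  +1.
(a,b)_∞: sgn(-15015)=−, sgn(-182)=−, so -1.
(-15015, -182 / ℚ) ramifies at {5, 7, 13, ∞}: a division algebra.

[5, 7, 13, inf]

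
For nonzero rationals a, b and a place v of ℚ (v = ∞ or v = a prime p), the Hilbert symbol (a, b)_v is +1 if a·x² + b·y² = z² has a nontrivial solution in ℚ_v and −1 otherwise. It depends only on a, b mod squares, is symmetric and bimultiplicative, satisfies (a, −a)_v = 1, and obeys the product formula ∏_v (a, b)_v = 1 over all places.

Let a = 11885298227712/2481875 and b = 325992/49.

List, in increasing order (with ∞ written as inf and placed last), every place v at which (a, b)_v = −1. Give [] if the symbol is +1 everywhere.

(a, b) ≡ (3102, 282) mod (ℚ^×)²; places V = {2, 3, 5, 7, 11, 13, 17, 19, 47, ∞}.
(a,b)_3: α=3, u≡2; β=1, v≡1 (mod 3); (2|3)=-1, (1|3)=+1; sign (−1)^1·-1^1·+1^3 = +1.
(a,b)_47: α=3, u≡46; β=1, v≡37 (mod 47); (46|47)=-1, (37|47)=+1; sign (−1)^1·-1^1·+1^3 = +1.
(a,b)_17: α=0, u≡13; β=2, v≡14 (mod 17); (13|17)=+1, (14|17)=-1; sign (−1)^0·+1^2·-1^0 = +1.
(a,b)_13: α=2, u≡7; β=0, v≡3 (mod 13); (7|13)=-1, (3|13)=+1; sign (−1)^0·-1^0·+1^2 = +1.
(a,b)_11: α=-1, u≡2; β=0, v≡8 (mod 11); (2|11)=-1, (8|11)=-1; sign (−1)^0·-1^0·-1^-1 = -1.
(a,b)_19: α=-2, u≡1; β=0, v≡6 (mod 19); (1|19)=+1, (6|19)=+1; sign (−1)^0·+1^0·+1^-2 = +1.
(a,b)_2: α=9, β=3; u≡7, v≡5 (mod 8); ε(u)ε(v)=1·0, αω(v)=9·1, βω(u)=3·0; sum ≡ 1  ⇒  -1.
(a,b)_5: α=-4, u≡2; β=0, v≡3 (mod 5); (2|5)=-1, (3|5)=-1; sign (−1)^0·-1^0·-1^-4 = +1.
(a,b)_7: α=2, u≡2; β=-2, v≡2 (mod 7); (2|7)=+1, (2|7)=+1; sign (−1)^0·+1^-2·+1^2 = +1.
(a,b)_∞: sgn(3102)=+, sgn(282)=+, so +1.
(3102, 282 / ℚ) ramifies at {2, 11}: a division algebra.

[2, 11]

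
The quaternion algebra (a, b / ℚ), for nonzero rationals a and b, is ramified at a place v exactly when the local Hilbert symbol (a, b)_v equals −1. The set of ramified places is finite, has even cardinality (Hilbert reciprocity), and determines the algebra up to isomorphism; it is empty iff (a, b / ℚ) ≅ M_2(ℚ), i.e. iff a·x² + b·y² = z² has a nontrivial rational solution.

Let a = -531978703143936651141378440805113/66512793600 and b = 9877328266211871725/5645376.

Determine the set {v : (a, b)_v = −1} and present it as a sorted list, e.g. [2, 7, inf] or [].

[11, 13, 29, 31]

(a, b) ≡ (-42427, 9269) mod (ℚ^×)²; places V = {2, 3, 5, 7, 11, 13, 17, 19, 23, 29, 31, 41, ∞}.
(a,b)_23: α=2, u≡18; β=1, v≡13 (mod 23); (18|23)=+1, (13|23)=+1; sign (−1)^0·+1^1·+1^2 = +1.
(a,b)_31: α=2, u≡27; β=1, v≡2 (mod 31); (27|31)=-1, (2|31)=+1; sign (−1)^0·-1^1·+1^2 = -1.
(a,b)_17: α=6, u≡11; β=4, v≡8 (mod 17); (11|17)=-1, (8|17)=+1; sign (−1)^0·-1^4·+1^6 = +1.
(a,b)_∞: sgn(-42427)=−, sgn(9269)=+, so +1.
(a,b)_2: α=-12, β=-6; u≡5, v≡5 (mod 8); ε(u)ε(v)=0·0, αω(v)=-12·1, βω(u)=-6·1; sum ≡ 0  ⇒  +1.
(a,b)_7: α=1, u≡2; β=0, v≡4 (mod 7); (2|7)=+1, (4|7)=+1; sign (−1)^0·+1^0·+1^1 = +1.
(a,b)_3: α=-10, u≡2; β=-6, v≡2 (mod 3); (2|3)=-1, (2|3)=-1; sign (−1)^0·-1^-6·-1^-10 = +1.
(a,b)_19: α=7, u≡17; β=2, v≡17 (mod 19); (17|19)=+1, (17|19)=+1; sign (−1)^0·+1^2·+1^7 = +1.
(a,b)_11: α=-1, u≡3; β=-2, v≡8 (mod 11); (3|11)=+1, (8|11)=-1; sign (−1)^0·+1^-2·-1^-1 = -1.
(a,b)_5: α=-2, u≡3; β=2, v≡4 (mod 5); (3|5)=-1, (4|5)=+1; sign (−1)^0·-1^2·+1^-2 = +1.
(a,b)_13: α=2, u≡8; β=1, v≡5 (mod 13); (8|13)=-1, (5|13)=-1; sign (−1)^0·-1^1·-1^2 = -1.
(a,b)_29: α=3, u≡24; β=2, v≡2 (mod 29); (24|29)=+1, (2|29)=-1; sign (−1)^0·+1^2·-1^3 = -1.
(a,b)_41: α=2, u≡5; β=2, v≡28 (mod 41); (5|41)=+1, (28|41)=-1; sign (−1)^0·+1^2·-1^2 = +1.
|Ram(-42427, 9269)| = 4, even; anisotropic at {11, 13, 29, 31}.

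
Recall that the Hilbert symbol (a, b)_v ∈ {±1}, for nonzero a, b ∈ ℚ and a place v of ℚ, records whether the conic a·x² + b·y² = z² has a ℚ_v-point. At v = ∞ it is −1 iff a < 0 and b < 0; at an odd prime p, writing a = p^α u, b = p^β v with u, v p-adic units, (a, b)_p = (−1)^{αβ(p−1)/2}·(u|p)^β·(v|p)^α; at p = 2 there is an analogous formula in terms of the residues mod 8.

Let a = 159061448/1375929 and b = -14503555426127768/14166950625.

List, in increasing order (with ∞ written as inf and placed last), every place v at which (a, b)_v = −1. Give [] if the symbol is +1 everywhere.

Mod squares: a ≡ 2, b ≡ -182. Check v ∈ {∞, 2, 3, 5, 7, 11, 13, 17, 23}.
v=∞: 2 > 0 and -182 < 0  ⇒  (a,b)_∞ = +1.
v=5: a=5^0·(≡2), b=5^-4·(≡2) mod 5; (2|5)=-1, (2|5)=-1; (−1)^{0·-4·2}·(-1)^-4·(-1)^0 = +1.
v=11: a=11^0·(≡8), b=11^2·(≡3) mod 11; (8|11)=-1, (3|11)=+1; (−1)^{0·2·5}·(-1)^2·(+1)^0 = +1.
v=17: a=17^-2·(≡13), b=17^0·(≡10) mod 17; (13|17)=+1, (10|17)=-1; (−1)^{-2·0·8}·(+1)^0·(-1)^-2 = +1.
v=23: a=23^-2·(≡13), b=23^-4·(≡9) mod 23; (13|23)=+1, (9|23)=+1; (−1)^{-2·-4·11}·(+1)^-4·(+1)^-2 = +1.
v=13: a=13^2·(≡2), b=13^5·(≡12) mod 13; (2|13)=-1, (12|13)=+1; (−1)^{2·5·6}·(-1)^5·(+1)^2 = -1.
v=7: a=7^6·(≡4), b=7^9·(≡1) mod 7; (4|7)=+1, (1|7)=+1; (−1)^{6·9·3}·(+1)^9·(+1)^6 = +1.
v=3: a=3^-2·(≡2), b=3^-4·(≡1) mod 3; (2|3)=-1, (1|3)=+1; (−1)^{-2·-4·1}·(-1)^-4·(+1)^-2 = +1.
v=2: v_2(a)=3, v_2(b)=3; units ≡ 1, 5 (mod 8); ε·ε+αω+βω = 0·0+3·1+3·0 ≡ 1  ⇒  (a,b)_2 = -1.
Ram(2, -182) = {2, 13}; no ℚ_2-point on the conic.

[2, 13]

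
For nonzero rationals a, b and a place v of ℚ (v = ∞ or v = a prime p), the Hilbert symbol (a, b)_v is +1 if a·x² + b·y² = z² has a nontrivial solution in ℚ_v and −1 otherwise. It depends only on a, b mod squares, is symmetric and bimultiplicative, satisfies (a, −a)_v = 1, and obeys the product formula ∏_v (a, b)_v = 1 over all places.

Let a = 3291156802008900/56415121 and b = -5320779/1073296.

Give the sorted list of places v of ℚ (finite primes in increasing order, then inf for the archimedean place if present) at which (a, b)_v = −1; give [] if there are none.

[3, 17, 31, 47]

Mod squares: a ≡ 48081, b ≡ -51. Check v ∈ {∞, 2, 3, 5, 7, 11, 17, 19, 29, 31, 37, 47}.
v=37: a=37^-2·(≡19), b=37^-2·(≡22) mod 37; (19|37)=-1, (22|37)=-1; (−1)^{-2·-2·18}·(-1)^-2·(-1)^-2 = +1.
v=19: a=19^2·(≡5), b=19^2·(≡1) mod 19; (5|19)=+1, (1|19)=+1; (−1)^{2·2·9}·(+1)^2·(+1)^2 = +1.
v=2: v_2(a)=2, v_2(b)=-4; units ≡ 1, 5 (mod 8); ε·ε+αω+βω = 0·0+2·1+-4·0 ≡ 0  ⇒  (a,b)_2 = +1.
v=7: a=7^-2·(≡5), b=7^-2·(≡5) mod 7; (5|7)=-1, (5|7)=-1; (−1)^{-2·-2·3}·(-1)^-2·(-1)^-2 = +1.
v=47: a=47^1·(≡9), b=47^0·(≡11) mod 47; (9|47)=+1, (11|47)=-1; (−1)^{1·0·23}·(+1)^0·(-1)^1 = -1.
v=5: a=5^2·(≡1), b=5^0·(≡1) mod 5; (1|5)=+1, (1|5)=+1; (−1)^{2·0·2}·(+1)^0·(+1)^2 = +1.
v=17: a=17^2·(≡12), b=17^3·(≡5) mod 17; (12|17)=-1, (5|17)=-1; (−1)^{2·3·8}·(-1)^3·(-1)^2 = -1.
v=29: a=29^-2·(≡13), b=29^0·(≡9) mod 29; (13|29)=+1, (9|29)=+1; (−1)^{-2·0·14}·(+1)^0·(+1)^-2 = +1.
v=31: a=31^1·(≡2), b=31^0·(≡11) mod 31; (2|31)=+1, (11|31)=-1; (−1)^{1·0·15}·(+1)^0·(-1)^1 = -1.
v=11: a=11^1·(≡3), b=11^0·(≡5) mod 11; (3|11)=+1, (5|11)=+1; (−1)^{1·0·5}·(+1)^0·(+1)^1 = +1.
v=∞: 48081 > 0 and -51 < 0  ⇒  (a,b)_∞ = +1.
v=3: a=3^9·(≡1), b=3^1·(≡1) mod 3; (1|3)=+1, (1|3)=+1; (−1)^{9·1·1}·(+1)^1·(+1)^9 = -1.
|Ram(48081, -51)| = 4, even; anisotropic at {3, 17, 31, 47}.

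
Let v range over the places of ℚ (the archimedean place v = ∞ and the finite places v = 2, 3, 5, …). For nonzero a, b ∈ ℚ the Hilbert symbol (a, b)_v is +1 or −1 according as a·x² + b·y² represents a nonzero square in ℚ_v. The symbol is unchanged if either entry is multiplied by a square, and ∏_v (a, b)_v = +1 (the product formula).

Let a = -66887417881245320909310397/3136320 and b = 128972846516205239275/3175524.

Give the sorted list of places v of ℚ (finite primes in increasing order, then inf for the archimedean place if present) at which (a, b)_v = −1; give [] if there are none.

[2, 7, 13, 17]

(a, b) ≡ (-65, 3451) mod (ℚ^×)²; places V = {2, 3, 5, 7, 11, 13, 17, 23, 29, ∞}.
(a,b)_3: α=-4, u≡1; β=-8, v≡1 (mod 3); (1|3)=+1, (1|3)=+1; sign (−1)^0·+1^-8·+1^-4 = +1.
(a,b)_∞: sgn(-65)=−, sgn(3451)=+, so +1.
(a,b)_13: α=5, u≡5; β=4, v≡5 (mod 13); (5|13)=-1, (5|13)=-1; sign (−1)^0·-1^4·-1^5 = -1.
(a,b)_7: α=8, u≡6; β=7, v≡3 (mod 7); (6|7)=-1, (3|7)=-1; sign (−1)^0·-1^7·-1^8 = -1.
(a,b)_23: α=2, u≡6; β=2, v≡13 (mod 23); (6|23)=+1, (13|23)=+1; sign (−1)^0·+1^2·+1^2 = +1.
(a,b)_29: α=4, u≡4; β=3, v≡2 (mod 29); (4|29)=+1, (2|29)=-1; sign (−1)^0·+1^3·-1^4 = +1.
(a,b)_11: α=-2, u≡3; β=-2, v≡10 (mod 11); (3|11)=+1, (10|11)=-1; sign (−1)^0·+1^-2·-1^-2 = +1.
(a,b)_5: α=-1, u≡2; β=2, v≡4 (mod 5); (2|5)=-1, (4|5)=+1; sign (−1)^0·-1^2·+1^-1 = +1.
(a,b)_2: α=-6, β=-2; u≡7, v≡3 (mod 8); ε(u)ε(v)=1·1, αω(v)=-6·1, βω(u)=-2·0; sum ≡ 1  ⇒  -1.
(a,b)_17: α=4, u≡7; β=1, v≡8 (mod 17); (7|17)=-1, (8|17)=+1; sign (−1)^0·-1^1·+1^4 = -1.
(-65, 3451 / ℚ) ramifies at {2, 7, 13, 17}: a division algebra.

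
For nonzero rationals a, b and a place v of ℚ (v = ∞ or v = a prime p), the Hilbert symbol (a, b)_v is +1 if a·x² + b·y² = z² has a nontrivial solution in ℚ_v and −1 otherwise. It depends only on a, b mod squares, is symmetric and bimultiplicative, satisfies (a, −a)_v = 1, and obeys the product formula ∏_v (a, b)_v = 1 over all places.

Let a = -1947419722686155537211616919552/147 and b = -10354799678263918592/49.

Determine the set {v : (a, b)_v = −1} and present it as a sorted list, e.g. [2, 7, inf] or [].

[2, 11, 43, inf]

(a, b) ≡ (-40326, -54653) mod (ℚ^×)²; places V = {2, 3, 7, 11, 13, 31, 41, 43, 47, ∞}.
(a,b)_∞: sgn(-40326)=−, sgn(-54653)=−, so -1.
(a,b)_41: α=2, u≡2; β=1, v≡8 (mod 41); (2|41)=+1, (8|41)=+1; sign (−1)^0·+1^1·+1^2 = +1.
(a,b)_7: α=-2, u≡1; β=-2, v≡6 (mod 7); (1|7)=+1, (6|7)=-1; sign (−1)^0·+1^-2·-1^-2 = +1.
(a,b)_31: α=2, u≡4; β=1, v≡1 (mod 31); (4|31)=+1, (1|31)=+1; sign (−1)^0·+1^1·+1^2 = +1.
(a,b)_13: α=3, u≡6; β=2, v≡4 (mod 13); (6|13)=-1, (4|13)=+1; sign (−1)^0·-1^2·+1^3 = +1.
(a,b)_11: α=3, u≡6; β=2, v≡10 (mod 11); (6|11)=-1, (10|11)=-1; sign (−1)^0·-1^2·-1^3 = -1.
(a,b)_47: α=3, u≡41; β=2, v≡8 (mod 47); (41|47)=-1, (8|47)=+1; sign (−1)^0·-1^2·+1^3 = +1.
(a,b)_43: α=2, u≡8; β=1, v≡19 (mod 43); (8|43)=-1, (19|43)=-1; sign (−1)^0·-1^1·-1^2 = -1.
(a,b)_2: α=31, β=22; u≡5, v≡3 (mod 8); ε(u)ε(v)=0·1, αω(v)=31·1, βω(u)=22·1; sum ≡ 1  ⇒  -1.
(a,b)_3: α=-1, u≡1; β=0, v≡1 (mod 3); (1|3)=+1, (1|3)=+1; sign (−1)^0·+1^0·+1^-1 = +1.
Ram(-40326, -54653) = {2, 11, 43, ∞}; no ℚ_2-point on the conic.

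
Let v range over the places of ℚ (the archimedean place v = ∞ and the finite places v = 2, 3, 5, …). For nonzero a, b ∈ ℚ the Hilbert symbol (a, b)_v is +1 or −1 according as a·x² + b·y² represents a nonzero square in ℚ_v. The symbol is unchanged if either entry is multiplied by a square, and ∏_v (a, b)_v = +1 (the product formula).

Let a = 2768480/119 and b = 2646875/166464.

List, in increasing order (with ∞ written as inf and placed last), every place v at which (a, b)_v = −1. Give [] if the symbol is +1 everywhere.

Mod squares: a ≡ 170170, b ≡ 35. Check v ∈ {∞, 2, 3, 5, 7, 11, 13, 17}.
v=∞: 170170 > 0 and 35 > 0  ⇒  (a,b)_∞ = +1.
v=17: a=17^-1·(≡14), b=17^-2·(≡4) mod 17; (14|17)=-1, (4|17)=+1; (−1)^{-1·-2·8}·(-1)^-2·(+1)^-1 = +1.
v=5: a=5^1·(≡4), b=5^5·(≡3) mod 5; (4|5)=+1, (3|5)=-1; (−1)^{1·5·2}·(+1)^5·(-1)^1 = -1.
v=3: a=3^0·(≡1), b=3^-2·(≡2) mod 3; (1|3)=+1, (2|3)=-1; (−1)^{0·-2·1}·(+1)^-2·(-1)^0 = +1.
v=11: a=11^3·(≡5), b=11^2·(≡7) mod 11; (5|11)=+1, (7|11)=-1; (−1)^{3·2·5}·(+1)^2·(-1)^3 = -1.
v=7: a=7^-1·(≡5), b=7^1·(≡5) mod 7; (5|7)=-1, (5|7)=-1; (−1)^{-1·1·3}·(-1)^1·(-1)^-1 = -1.
v=13: a=13^1·(≡10), b=13^0·(≡3) mod 13; (10|13)=+1, (3|13)=+1; (−1)^{1·0·6}·(+1)^0·(+1)^1 = +1.
v=2: v_2(a)=5, v_2(b)=-6; units ≡ 5, 3 (mod 8); ε·ε+αω+βω = 0·1+5·1+-6·1 ≡ 1  ⇒  (a,b)_2 = -1.
|Ram(170170, 35)| = 4, even; anisotropic at {2, 5, 7, 11}.

[2, 5, 7, 11]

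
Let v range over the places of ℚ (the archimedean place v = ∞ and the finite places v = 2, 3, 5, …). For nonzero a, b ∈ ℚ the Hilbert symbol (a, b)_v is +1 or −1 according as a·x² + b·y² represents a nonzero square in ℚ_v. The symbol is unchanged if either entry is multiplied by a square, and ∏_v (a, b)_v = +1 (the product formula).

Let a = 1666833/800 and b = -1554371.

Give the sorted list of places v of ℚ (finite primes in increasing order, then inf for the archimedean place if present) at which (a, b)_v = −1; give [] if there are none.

Mod squares: a ≡ 68034, b ≡ -1554371. Check v ∈ {∞, 2, 3, 5, 7, 13, 17, 19, 23, 29, 31}.
v=3: a=3^1·(≡1), b=3^0·(≡1) mod 3; (1|3)=+1, (1|3)=+1; (−1)^{1·0·1}·(+1)^0·(+1)^1 = +1.
v=29: a=29^1·(≡17), b=29^1·(≡22) mod 29; (17|29)=-1, (22|29)=+1; (−1)^{1·1·14}·(-1)^1·(+1)^1 = -1.
v=∞: 68034 > 0 and -1554371 < 0  ⇒  (a,b)_∞ = +1.
v=5: a=5^-2·(≡4), b=5^0·(≡4) mod 5; (4|5)=+1, (4|5)=+1; (−1)^{-2·0·2}·(+1)^0·(+1)^-2 = +1.
v=13: a=13^0·(≡11), b=13^1·(≡7) mod 13; (11|13)=-1, (7|13)=-1; (−1)^{0·1·6}·(-1)^1·(-1)^0 = -1.
v=23: a=23^1·(≡5), b=23^0·(≡15) mod 23; (5|23)=-1, (15|23)=-1; (−1)^{1·0·11}·(-1)^0·(-1)^1 = -1.
v=2: v_2(a)=-5, v_2(b)=0; units ≡ 1, 5 (mod 8); ε·ε+αω+βω = 0·0+-5·1+0·0 ≡ 1  ⇒  (a,b)_2 = -1.
v=17: a=17^1·(≡10), b=17^0·(≡7) mod 17; (10|17)=-1, (7|17)=-1; (−1)^{1·0·8}·(-1)^0·(-1)^1 = -1.
v=19: a=19^0·(≡10), b=19^1·(≡5) mod 19; (10|19)=-1, (5|19)=+1; (−1)^{0·1·9}·(-1)^1·(+1)^0 = -1.
v=31: a=31^0·(≡1), b=31^1·(≡17) mod 31; (1|31)=+1, (17|31)=-1; (−1)^{0·1·15}·(+1)^1·(-1)^0 = +1.
v=7: a=7^2·(≡2), b=7^1·(≡1) mod 7; (2|7)=+1, (1|7)=+1; (−1)^{2·1·3}·(+1)^1·(+1)^2 = +1.
Ram(68034, -1554371) = {2, 13, 17, 19, 23, 29}; no ℚ_2-point on the conic.

[2, 13, 17, 19, 23, 29]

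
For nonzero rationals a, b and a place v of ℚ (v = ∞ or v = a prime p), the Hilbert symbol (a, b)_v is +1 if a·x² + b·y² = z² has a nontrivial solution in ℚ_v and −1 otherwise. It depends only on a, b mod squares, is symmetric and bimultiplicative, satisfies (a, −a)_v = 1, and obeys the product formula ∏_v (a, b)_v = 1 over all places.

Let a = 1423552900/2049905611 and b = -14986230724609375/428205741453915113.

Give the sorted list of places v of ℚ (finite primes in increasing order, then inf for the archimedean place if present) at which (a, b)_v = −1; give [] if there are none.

Mod squares: a ≡ 19, b ≡ -935. Check v ∈ {∞, 2, 5, 7, 11, 13, 17, 19, 29, 47, 53}.
v=2: v_2(a)=2, v_2(b)=0; units ≡ 3, 1 (mod 8); ε·ε+αω+βω = 1·0+2·0+0·1 ≡ 0  ⇒  (a,b)_2 = +1.
v=47: a=47^-2·(≡11), b=47^-2·(≡29) mod 47; (11|47)=-1, (29|47)=-1; (−1)^{-2·-2·23}·(-1)^-2·(-1)^-2 = +1.
v=19: a=19^-1·(≡11), b=19^0·(≡10) mod 19; (11|19)=+1, (10|19)=-1; (−1)^{-1·0·9}·(+1)^0·(-1)^-1 = -1.
v=7: a=7^6·(≡5), b=7^8·(≡5) mod 7; (5|7)=-1, (5|7)=-1; (−1)^{6·8·3}·(-1)^8·(-1)^6 = +1.
v=17: a=17^-2·(≡16), b=17^-1·(≡4) mod 17; (16|17)=+1, (4|17)=+1; (−1)^{-2·-1·8}·(+1)^-1·(+1)^-2 = +1.
v=13: a=13^-2·(≡2), b=13^-6·(≡1) mod 13; (2|13)=-1, (1|13)=+1; (−1)^{-2·-6·6}·(-1)^-6·(+1)^-2 = +1.
v=∞: 19 > 0 and -935 < 0  ⇒  (a,b)_∞ = +1.
v=53: a=53^0·(≡27), b=53^-2·(≡19) mod 53; (27|53)=-1, (19|53)=-1; (−1)^{0·-2·26}·(-1)^-2·(-1)^0 = +1.
v=5: a=5^2·(≡1), b=5^9·(≡3) mod 5; (1|5)=+1, (3|5)=-1; (−1)^{2·9·2}·(+1)^9·(-1)^2 = +1.
v=29: a=29^0·(≡8), b=29^-2·(≡23) mod 29; (8|29)=-1, (23|29)=+1; (−1)^{0·-2·14}·(-1)^-2·(+1)^0 = +1.
v=11: a=11^2·(≡8), b=11^3·(≡1) mod 11; (8|11)=-1, (1|11)=+1; (−1)^{2·3·5}·(-1)^3·(+1)^2 = -1.
(19, -935 / ℚ) ramifies at {11, 19}: a division algebra.

[11, 19]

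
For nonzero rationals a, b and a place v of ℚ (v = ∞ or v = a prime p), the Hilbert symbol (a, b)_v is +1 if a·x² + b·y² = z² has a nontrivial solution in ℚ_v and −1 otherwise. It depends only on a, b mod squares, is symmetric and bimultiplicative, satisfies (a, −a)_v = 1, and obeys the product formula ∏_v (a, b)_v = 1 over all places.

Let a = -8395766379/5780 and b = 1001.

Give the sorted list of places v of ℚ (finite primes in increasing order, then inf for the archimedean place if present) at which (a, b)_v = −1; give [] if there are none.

(a, b) ≡ (-95, 1001) mod (ℚ^×)²; places V = {2, 3, 5, 7, 11, 13, 17, 19, ∞}.
(a,b)_7: α=4, u≡3; β=1, v≡3 (mod 7); (3|7)=-1, (3|7)=-1; sign (−1)^0·-1^1·-1^4 = -1.
(a,b)_2: α=-2, β=0; u≡1, v≡1 (mod 8); ε(u)ε(v)=0·0, αω(v)=-2·0, βω(u)=0·0; sum ≡ 0  ⇒  +1.
(a,b)_∞: sgn(-95)=−, sgn(1001)=+, so +1.
(a,b)_11: α=2, u≡1; β=1, v≡3 (mod 11); (1|11)=+1, (3|11)=+1; sign (−1)^0·+1^1·+1^2 = +1.
(a,b)_5: α=-1, u≡1; β=0, v≡1 (mod 5); (1|5)=+1, (1|5)=+1; sign (−1)^0·+1^0·+1^-1 = +1.
(a,b)_3: α=2, u≡1; β=0, v≡2 (mod 3); (1|3)=+1, (2|3)=-1; sign (−1)^0·+1^0·-1^2 = +1.
(a,b)_13: α=2, u≡4; β=1, v≡12 (mod 13); (4|13)=+1, (12|13)=+1; sign (−1)^0·+1^1·+1^2 = +1.
(a,b)_19: α=1, u≡2; β=0, v≡13 (mod 19); (2|19)=-1, (13|19)=-1; sign (−1)^0·-1^0·-1^1 = -1.
(a,b)_17: α=-2, u≡14; β=0, v≡15 (mod 17); (14|17)=-1, (15|17)=+1; sign (−1)^0·-1^0·+1^-2 = +1.
(-95, 1001 / ℚ) ramifies at {7, 19}: a division algebra.

[7, 19]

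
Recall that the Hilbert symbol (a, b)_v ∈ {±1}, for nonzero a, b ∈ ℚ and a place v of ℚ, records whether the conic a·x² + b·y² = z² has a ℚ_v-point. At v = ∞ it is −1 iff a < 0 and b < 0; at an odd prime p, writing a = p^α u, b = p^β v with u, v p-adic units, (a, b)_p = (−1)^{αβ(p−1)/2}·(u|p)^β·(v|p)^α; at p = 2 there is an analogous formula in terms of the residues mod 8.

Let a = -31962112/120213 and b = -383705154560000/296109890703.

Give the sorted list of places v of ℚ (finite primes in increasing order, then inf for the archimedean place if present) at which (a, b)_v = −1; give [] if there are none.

[37, inf]

Mod squares: a ≡ -481, b ≡ -10582. Check v ∈ {∞, 2, 3, 5, 7, 11, 13, 19, 37}.
v=2: v_2(a)=10, v_2(b)=13; units ≡ 7, 5 (mod 8); ε·ε+αω+βω = 1·0+10·1+13·0 ≡ 0  ⇒  (a,b)_2 = +1.
v=7: a=7^4·(≡1), b=7^8·(≡1) mod 7; (1|7)=+1, (1|7)=+1; (−1)^{4·8·3}·(+1)^8·(+1)^4 = +1.
v=5: a=5^0·(≡1), b=5^4·(≡3) mod 5; (1|5)=+1, (3|5)=-1; (−1)^{0·4·2}·(+1)^4·(-1)^0 = +1.
v=19: a=19^-2·(≡3), b=19^0·(≡5) mod 19; (3|19)=-1, (5|19)=+1; (−1)^{-2·0·9}·(-1)^0·(+1)^-2 = +1.
v=11: a=11^0·(≡1), b=11^-1·(≡6) mod 11; (1|11)=+1, (6|11)=-1; (−1)^{0·-1·5}·(+1)^-1·(-1)^0 = +1.
v=37: a=37^-1·(≡31), b=37^-3·(≡26) mod 37; (31|37)=-1, (26|37)=+1; (−1)^{-1·-3·18}·(-1)^-3·(+1)^-1 = -1.
v=13: a=13^1·(≡7), b=13^1·(≡11) mod 13; (7|13)=-1, (11|13)=-1; (−1)^{1·1·6}·(-1)^1·(-1)^1 = +1.
v=∞: -481 < 0 and -10582 < 0  ⇒  (a,b)_∞ = -1.
v=3: a=3^-2·(≡2), b=3^-12·(≡2) mod 3; (2|3)=-1, (2|3)=-1; (−1)^{-2·-12·1}·(-1)^-12·(-1)^-2 = +1.
|Ram(-481, -10582)| = 2, even; anisotropic at {37, ∞}.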